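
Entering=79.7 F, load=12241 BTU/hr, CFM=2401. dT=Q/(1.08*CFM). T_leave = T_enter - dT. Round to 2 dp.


dT = 12241/(1.08*2401) = 4.7206
T_leave = 79.7 - 4.7206 = 74.98 F

74.98 F


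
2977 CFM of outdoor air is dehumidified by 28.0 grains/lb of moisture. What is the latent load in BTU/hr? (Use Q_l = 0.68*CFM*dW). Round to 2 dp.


Q = 0.68 * 2977 * 28.0 = 56682.08 BTU/hr

56682.08 BTU/hr


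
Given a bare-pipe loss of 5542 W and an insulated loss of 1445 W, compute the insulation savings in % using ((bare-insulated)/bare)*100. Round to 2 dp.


Savings = ((5542-1445)/5542)*100 = 73.93 %

73.93 %


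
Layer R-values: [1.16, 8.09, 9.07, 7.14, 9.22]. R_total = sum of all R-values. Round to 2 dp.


R_total = 1.16 + 8.09 + 9.07 + 7.14 + 9.22 = 34.68

34.68


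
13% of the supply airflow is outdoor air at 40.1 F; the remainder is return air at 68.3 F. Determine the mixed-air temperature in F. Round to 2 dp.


T_mix = 0.13*40.1 + 0.87*68.3 = 64.63 F

64.63 F


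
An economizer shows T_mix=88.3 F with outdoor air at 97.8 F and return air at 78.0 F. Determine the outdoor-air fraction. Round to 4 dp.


frac = (88.3 - 78.0) / (97.8 - 78.0) = 0.5202

0.5202


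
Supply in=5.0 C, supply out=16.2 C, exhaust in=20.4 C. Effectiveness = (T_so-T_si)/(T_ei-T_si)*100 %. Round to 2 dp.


eff = (16.2-5.0)/(20.4-5.0)*100 = 72.73 %

72.73 %


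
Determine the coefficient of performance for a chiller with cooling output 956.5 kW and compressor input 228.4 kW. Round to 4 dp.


COP = 956.5 / 228.4 = 4.1878

4.1878


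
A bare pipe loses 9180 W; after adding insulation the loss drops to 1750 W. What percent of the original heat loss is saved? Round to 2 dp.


Savings = ((9180-1750)/9180)*100 = 80.94 %

80.94 %


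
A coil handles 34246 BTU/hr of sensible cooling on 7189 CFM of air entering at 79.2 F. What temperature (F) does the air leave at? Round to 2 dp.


dT = 34246/(1.08*7189) = 4.4108
T_leave = 79.2 - 4.4108 = 74.79 F

74.79 F


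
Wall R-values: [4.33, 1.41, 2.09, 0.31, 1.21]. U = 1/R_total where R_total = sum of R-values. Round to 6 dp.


R_total = 4.33 + 1.41 + 2.09 + 0.31 + 1.21 = 9.35
U = 1/9.35 = 0.106952

0.106952


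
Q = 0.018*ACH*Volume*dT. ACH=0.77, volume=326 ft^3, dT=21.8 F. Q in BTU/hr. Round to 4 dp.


Q = 0.018 * 0.77 * 326 * 21.8 = 98.5002 BTU/hr

98.5002 BTU/hr


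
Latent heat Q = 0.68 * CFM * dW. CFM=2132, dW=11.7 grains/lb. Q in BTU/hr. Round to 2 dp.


Q = 0.68 * 2132 * 11.7 = 16962.19 BTU/hr

16962.19 BTU/hr


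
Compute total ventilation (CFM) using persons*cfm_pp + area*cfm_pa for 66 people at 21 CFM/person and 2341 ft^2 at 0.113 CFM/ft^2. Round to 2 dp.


Total = 66*21 + 2341*0.113 = 1650.53 CFM

1650.53 CFM


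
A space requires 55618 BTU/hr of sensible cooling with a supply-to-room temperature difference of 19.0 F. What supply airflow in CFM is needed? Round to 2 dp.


CFM = 55618 / (1.08 * 19.0) = 2710.43

2710.43 CFM


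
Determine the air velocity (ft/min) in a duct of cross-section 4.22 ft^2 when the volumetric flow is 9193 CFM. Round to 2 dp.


V = 9193 / 4.22 = 2178.44 ft/min

2178.44 ft/min


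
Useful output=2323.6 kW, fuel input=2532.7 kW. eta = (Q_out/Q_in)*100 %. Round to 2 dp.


eta = (2323.6/2532.7)*100 = 91.74 %

91.74 %


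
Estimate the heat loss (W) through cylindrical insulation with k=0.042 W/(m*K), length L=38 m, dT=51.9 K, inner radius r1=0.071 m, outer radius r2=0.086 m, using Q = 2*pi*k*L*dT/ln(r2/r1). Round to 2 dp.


Q = 2*pi*0.042*38*51.9/ln(0.086/0.071) = 2715.39 W

2715.39 W


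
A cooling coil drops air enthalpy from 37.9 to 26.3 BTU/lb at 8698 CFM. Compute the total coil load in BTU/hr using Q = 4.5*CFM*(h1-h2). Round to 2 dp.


Q = 4.5 * 8698 * (37.9 - 26.3) = 454035.60 BTU/hr

454035.60 BTU/hr


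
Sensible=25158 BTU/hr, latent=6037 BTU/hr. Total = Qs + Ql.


Qt = 25158 + 6037 = 31195 BTU/hr

31195 BTU/hr


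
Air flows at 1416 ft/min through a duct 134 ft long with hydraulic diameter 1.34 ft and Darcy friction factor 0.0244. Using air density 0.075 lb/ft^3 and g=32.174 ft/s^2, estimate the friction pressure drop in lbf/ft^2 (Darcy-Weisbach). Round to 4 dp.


v_fps = 1416/60 = 23.6 ft/s
dp = 0.0244*(134/1.34)*0.075*23.6^2/(2*32.174) = 1.5839 lbf/ft^2

1.5839 lbf/ft^2


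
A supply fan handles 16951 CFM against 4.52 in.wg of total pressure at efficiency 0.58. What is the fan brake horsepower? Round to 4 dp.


BHP = 16951 * 4.52 / (6356 * 0.58) = 20.7837 hp

20.7837 hp


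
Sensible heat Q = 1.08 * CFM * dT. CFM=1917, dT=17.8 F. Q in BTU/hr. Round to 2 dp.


Q = 1.08 * 1917 * 17.8 = 36852.41 BTU/hr

36852.41 BTU/hr


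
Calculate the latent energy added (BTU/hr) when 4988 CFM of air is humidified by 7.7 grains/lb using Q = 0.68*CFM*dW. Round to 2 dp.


Q = 0.68 * 4988 * 7.7 = 26117.17 BTU/hr

26117.17 BTU/hr


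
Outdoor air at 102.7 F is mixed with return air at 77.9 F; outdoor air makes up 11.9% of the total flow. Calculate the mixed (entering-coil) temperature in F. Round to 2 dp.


T_mix = 77.9 + (11.9/100)*(102.7-77.9) = 80.85 F

80.85 F


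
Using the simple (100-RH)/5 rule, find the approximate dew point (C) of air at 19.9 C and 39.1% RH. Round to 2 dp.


Td = 19.9 - (100-39.1)/5 = 7.72 C

7.72 C


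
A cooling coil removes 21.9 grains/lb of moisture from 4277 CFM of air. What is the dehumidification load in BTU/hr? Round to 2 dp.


Q = 0.68 * 4277 * 21.9 = 63693.08 BTU/hr

63693.08 BTU/hr


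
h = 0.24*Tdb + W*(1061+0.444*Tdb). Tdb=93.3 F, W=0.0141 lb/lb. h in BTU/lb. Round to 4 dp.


h = 0.24*93.3 + 0.0141*(1061+0.444*93.3) = 37.9362 BTU/lb

37.9362 BTU/lb


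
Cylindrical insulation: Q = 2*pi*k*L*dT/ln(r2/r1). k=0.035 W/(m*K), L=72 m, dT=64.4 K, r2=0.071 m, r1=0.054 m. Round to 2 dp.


Q = 2*pi*0.035*72*64.4/ln(0.071/0.054) = 3725.62 W

3725.62 W


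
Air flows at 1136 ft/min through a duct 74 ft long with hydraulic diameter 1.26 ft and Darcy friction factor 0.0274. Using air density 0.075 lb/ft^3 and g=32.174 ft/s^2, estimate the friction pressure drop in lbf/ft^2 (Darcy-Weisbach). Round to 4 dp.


v_fps = 1136/60 = 18.9333 ft/s
dp = 0.0274*(74/1.26)*0.075*18.9333^2/(2*32.174) = 0.6723 lbf/ft^2

0.6723 lbf/ft^2


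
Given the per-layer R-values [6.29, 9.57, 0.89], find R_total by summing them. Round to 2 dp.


R_total = 6.29 + 9.57 + 0.89 = 16.75

16.75


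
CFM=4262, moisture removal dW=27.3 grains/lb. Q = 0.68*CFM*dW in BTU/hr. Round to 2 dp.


Q = 0.68 * 4262 * 27.3 = 79119.77 BTU/hr

79119.77 BTU/hr


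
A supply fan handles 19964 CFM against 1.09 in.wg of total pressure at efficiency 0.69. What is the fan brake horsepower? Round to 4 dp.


BHP = 19964 * 1.09 / (6356 * 0.69) = 4.9618 hp

4.9618 hp


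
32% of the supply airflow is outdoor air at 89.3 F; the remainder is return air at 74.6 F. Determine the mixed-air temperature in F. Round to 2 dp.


T_mix = 0.32*89.3 + 0.68*74.6 = 79.30 F

79.30 F


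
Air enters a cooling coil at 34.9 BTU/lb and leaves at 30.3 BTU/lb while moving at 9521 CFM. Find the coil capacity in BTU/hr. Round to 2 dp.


Q = 4.5 * 9521 * (34.9 - 30.3) = 197084.70 BTU/hr

197084.70 BTU/hr


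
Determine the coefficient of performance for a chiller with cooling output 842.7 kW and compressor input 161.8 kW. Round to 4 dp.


COP = 842.7 / 161.8 = 5.2083

5.2083


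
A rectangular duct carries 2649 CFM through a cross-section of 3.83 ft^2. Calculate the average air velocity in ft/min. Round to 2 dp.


V = 2649 / 3.83 = 691.64 ft/min

691.64 ft/min


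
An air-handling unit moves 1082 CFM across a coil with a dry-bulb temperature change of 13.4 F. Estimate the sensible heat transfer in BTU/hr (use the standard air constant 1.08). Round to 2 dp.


Q = 1.08 * 1082 * 13.4 = 15658.70 BTU/hr

15658.70 BTU/hr


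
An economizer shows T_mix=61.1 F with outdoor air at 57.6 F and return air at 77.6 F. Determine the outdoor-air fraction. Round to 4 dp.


frac = (61.1 - 77.6) / (57.6 - 77.6) = 0.8250

0.8250


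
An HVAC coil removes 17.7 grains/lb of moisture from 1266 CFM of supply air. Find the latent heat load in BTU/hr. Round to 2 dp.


Q = 0.68 * 1266 * 17.7 = 15237.58 BTU/hr

15237.58 BTU/hr


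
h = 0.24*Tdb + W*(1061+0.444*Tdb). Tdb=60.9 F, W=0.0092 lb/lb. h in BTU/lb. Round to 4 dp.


h = 0.24*60.9 + 0.0092*(1061+0.444*60.9) = 24.6260 BTU/lb

24.6260 BTU/lb


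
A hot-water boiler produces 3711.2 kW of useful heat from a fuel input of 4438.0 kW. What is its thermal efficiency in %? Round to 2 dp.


eta = (3711.2/4438.0)*100 = 83.62 %

83.62 %


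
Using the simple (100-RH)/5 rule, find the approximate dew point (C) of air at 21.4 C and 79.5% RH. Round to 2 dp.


Td = 21.4 - (100-79.5)/5 = 17.30 C

17.30 C


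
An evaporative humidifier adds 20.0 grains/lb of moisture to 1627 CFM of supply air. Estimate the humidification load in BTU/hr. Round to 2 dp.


Q = 0.68 * 1627 * 20.0 = 22127.20 BTU/hr

22127.20 BTU/hr


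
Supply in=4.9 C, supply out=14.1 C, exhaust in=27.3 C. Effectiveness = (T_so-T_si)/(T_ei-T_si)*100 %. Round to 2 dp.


eff = (14.1-4.9)/(27.3-4.9)*100 = 41.07 %

41.07 %


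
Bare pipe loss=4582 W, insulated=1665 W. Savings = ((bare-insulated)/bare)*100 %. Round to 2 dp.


Savings = ((4582-1665)/4582)*100 = 63.66 %

63.66 %


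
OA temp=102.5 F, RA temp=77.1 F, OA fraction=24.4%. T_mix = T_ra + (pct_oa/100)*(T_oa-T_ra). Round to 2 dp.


T_mix = 77.1 + (24.4/100)*(102.5-77.1) = 83.30 F

83.30 F


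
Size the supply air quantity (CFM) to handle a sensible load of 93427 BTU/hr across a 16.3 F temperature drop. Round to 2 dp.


CFM = 93427 / (1.08 * 16.3) = 5307.15

5307.15 CFM


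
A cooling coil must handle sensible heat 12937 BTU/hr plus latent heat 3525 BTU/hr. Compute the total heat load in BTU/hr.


Qt = 12937 + 3525 = 16462 BTU/hr

16462 BTU/hr


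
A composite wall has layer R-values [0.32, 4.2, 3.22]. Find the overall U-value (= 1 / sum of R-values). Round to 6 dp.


R_total = 0.32 + 4.2 + 3.22 = 7.74
U = 1/7.74 = 0.129199

0.129199


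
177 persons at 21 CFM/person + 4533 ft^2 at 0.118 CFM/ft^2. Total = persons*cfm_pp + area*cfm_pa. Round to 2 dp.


Total = 177*21 + 4533*0.118 = 4251.89 CFM

4251.89 CFM


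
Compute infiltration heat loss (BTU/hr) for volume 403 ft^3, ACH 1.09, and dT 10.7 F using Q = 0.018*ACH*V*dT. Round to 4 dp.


Q = 0.018 * 1.09 * 403 * 10.7 = 84.6034 BTU/hr

84.6034 BTU/hr


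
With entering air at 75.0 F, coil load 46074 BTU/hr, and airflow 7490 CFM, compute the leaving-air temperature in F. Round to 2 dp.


dT = 46074/(1.08*7490) = 5.6957
T_leave = 75.0 - 5.6957 = 69.30 F

69.30 F


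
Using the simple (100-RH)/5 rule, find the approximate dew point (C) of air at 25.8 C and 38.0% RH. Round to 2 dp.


Td = 25.8 - (100-38.0)/5 = 13.40 C

13.40 C


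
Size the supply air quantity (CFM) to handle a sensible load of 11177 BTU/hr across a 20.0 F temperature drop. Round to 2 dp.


CFM = 11177 / (1.08 * 20.0) = 517.45

517.45 CFM


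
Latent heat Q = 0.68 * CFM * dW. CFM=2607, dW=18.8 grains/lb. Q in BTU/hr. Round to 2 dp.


Q = 0.68 * 2607 * 18.8 = 33327.89 BTU/hr

33327.89 BTU/hr


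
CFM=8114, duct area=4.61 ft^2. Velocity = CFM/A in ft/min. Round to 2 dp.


V = 8114 / 4.61 = 1760.09 ft/min

1760.09 ft/min


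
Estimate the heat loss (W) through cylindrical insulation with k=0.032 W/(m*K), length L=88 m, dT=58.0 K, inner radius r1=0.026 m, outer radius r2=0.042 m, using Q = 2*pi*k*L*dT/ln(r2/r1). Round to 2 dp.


Q = 2*pi*0.032*88*58.0/ln(0.042/0.026) = 2139.86 W

2139.86 W


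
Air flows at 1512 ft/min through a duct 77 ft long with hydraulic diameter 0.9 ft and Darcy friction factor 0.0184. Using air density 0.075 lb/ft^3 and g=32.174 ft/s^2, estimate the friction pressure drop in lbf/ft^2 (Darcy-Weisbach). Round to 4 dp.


v_fps = 1512/60 = 25.2 ft/s
dp = 0.0184*(77/0.9)*0.075*25.2^2/(2*32.174) = 1.1652 lbf/ft^2

1.1652 lbf/ft^2


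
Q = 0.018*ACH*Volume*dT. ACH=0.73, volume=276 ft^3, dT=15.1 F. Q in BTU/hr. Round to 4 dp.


Q = 0.018 * 0.73 * 276 * 15.1 = 54.7623 BTU/hr

54.7623 BTU/hr


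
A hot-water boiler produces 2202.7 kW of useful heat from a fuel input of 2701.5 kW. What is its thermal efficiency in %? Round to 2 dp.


eta = (2202.7/2701.5)*100 = 81.54 %

81.54 %


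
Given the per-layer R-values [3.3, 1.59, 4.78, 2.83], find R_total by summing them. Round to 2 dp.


R_total = 3.3 + 1.59 + 4.78 + 2.83 = 12.50

12.50


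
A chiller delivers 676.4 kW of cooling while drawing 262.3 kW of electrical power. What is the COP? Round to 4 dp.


COP = 676.4 / 262.3 = 2.5787

2.5787


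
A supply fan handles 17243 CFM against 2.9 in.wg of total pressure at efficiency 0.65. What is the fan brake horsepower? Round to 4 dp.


BHP = 17243 * 2.9 / (6356 * 0.65) = 12.1036 hp

12.1036 hp


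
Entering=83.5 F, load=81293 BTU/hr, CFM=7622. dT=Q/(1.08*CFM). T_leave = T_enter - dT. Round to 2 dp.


dT = 81293/(1.08*7622) = 9.8755
T_leave = 83.5 - 9.8755 = 73.62 F

73.62 F


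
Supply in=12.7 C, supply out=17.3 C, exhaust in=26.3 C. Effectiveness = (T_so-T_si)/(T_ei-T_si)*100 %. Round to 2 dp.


eff = (17.3-12.7)/(26.3-12.7)*100 = 33.82 %

33.82 %


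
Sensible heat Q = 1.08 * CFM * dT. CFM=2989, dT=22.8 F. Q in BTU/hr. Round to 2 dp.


Q = 1.08 * 2989 * 22.8 = 73601.14 BTU/hr

73601.14 BTU/hr


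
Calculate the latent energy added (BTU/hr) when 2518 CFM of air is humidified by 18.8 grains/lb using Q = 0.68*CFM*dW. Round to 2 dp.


Q = 0.68 * 2518 * 18.8 = 32190.11 BTU/hr

32190.11 BTU/hr


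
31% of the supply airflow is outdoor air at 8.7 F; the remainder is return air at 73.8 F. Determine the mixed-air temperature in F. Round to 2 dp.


T_mix = 0.31*8.7 + 0.69*73.8 = 53.62 F

53.62 F


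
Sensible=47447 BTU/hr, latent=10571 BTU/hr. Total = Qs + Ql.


Qt = 47447 + 10571 = 58018 BTU/hr

58018 BTU/hr


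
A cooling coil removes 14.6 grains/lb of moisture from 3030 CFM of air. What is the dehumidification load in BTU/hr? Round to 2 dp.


Q = 0.68 * 3030 * 14.6 = 30081.84 BTU/hr

30081.84 BTU/hr


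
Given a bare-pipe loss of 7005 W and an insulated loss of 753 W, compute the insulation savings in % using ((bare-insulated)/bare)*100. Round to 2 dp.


Savings = ((7005-753)/7005)*100 = 89.25 %

89.25 %


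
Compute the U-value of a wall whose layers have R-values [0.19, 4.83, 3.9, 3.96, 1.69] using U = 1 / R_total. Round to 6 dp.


R_total = 0.19 + 4.83 + 3.9 + 3.96 + 1.69 = 14.57
U = 1/14.57 = 0.068634

0.068634


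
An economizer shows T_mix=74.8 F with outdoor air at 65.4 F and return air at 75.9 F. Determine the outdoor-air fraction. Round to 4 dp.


frac = (74.8 - 75.9) / (65.4 - 75.9) = 0.1048

0.1048


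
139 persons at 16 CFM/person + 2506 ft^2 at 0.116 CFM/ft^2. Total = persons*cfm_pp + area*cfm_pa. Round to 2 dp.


Total = 139*16 + 2506*0.116 = 2514.70 CFM

2514.70 CFM


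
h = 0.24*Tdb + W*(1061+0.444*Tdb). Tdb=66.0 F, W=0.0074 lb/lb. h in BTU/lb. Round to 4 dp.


h = 0.24*66.0 + 0.0074*(1061+0.444*66.0) = 23.9082 BTU/lb

23.9082 BTU/lb


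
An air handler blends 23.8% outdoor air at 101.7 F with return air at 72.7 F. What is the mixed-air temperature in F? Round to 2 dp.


T_mix = 72.7 + (23.8/100)*(101.7-72.7) = 79.60 F

79.60 F


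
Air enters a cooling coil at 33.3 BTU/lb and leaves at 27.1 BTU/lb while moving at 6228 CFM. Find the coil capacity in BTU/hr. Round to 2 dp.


Q = 4.5 * 6228 * (33.3 - 27.1) = 173761.20 BTU/hr

173761.20 BTU/hr


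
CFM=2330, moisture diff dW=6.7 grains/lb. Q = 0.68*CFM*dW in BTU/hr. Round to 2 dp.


Q = 0.68 * 2330 * 6.7 = 10615.48 BTU/hr

10615.48 BTU/hr


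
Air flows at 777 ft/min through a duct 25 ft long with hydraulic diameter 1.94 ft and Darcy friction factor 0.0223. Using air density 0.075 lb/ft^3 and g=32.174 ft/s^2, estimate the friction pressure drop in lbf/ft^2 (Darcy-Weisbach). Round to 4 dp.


v_fps = 777/60 = 12.95 ft/s
dp = 0.0223*(25/1.94)*0.075*12.95^2/(2*32.174) = 0.0562 lbf/ft^2

0.0562 lbf/ft^2


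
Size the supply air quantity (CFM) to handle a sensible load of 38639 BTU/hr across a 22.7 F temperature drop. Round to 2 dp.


CFM = 38639 / (1.08 * 22.7) = 1576.07

1576.07 CFM


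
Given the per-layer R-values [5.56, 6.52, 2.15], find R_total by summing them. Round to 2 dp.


R_total = 5.56 + 6.52 + 2.15 = 14.23

14.23


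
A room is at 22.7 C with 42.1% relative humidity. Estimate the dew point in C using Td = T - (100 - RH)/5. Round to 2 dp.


Td = 22.7 - (100-42.1)/5 = 11.12 C

11.12 C


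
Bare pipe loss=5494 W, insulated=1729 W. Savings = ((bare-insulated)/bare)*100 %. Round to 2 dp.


Savings = ((5494-1729)/5494)*100 = 68.53 %

68.53 %


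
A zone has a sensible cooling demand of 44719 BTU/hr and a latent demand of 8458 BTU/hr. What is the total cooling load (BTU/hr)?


Qt = 44719 + 8458 = 53177 BTU/hr

53177 BTU/hr


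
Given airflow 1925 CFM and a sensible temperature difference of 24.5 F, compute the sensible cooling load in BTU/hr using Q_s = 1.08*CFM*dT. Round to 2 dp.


Q = 1.08 * 1925 * 24.5 = 50935.50 BTU/hr

50935.50 BTU/hr


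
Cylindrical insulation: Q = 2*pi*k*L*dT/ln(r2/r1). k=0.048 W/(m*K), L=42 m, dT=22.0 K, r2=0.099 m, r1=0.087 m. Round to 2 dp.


Q = 2*pi*0.048*42*22.0/ln(0.099/0.087) = 2156.71 W

2156.71 W


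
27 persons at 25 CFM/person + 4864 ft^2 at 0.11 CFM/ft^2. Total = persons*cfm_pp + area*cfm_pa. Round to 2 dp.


Total = 27*25 + 4864*0.11 = 1210.04 CFM

1210.04 CFM


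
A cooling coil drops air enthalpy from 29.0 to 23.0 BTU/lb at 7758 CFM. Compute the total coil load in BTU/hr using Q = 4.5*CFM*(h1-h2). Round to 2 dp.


Q = 4.5 * 7758 * (29.0 - 23.0) = 209466.00 BTU/hr

209466.00 BTU/hr


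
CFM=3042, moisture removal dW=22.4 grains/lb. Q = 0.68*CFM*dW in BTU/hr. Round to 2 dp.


Q = 0.68 * 3042 * 22.4 = 46335.74 BTU/hr

46335.74 BTU/hr


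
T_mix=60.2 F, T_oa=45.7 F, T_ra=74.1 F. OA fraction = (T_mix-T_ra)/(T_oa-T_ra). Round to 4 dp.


frac = (60.2 - 74.1) / (45.7 - 74.1) = 0.4894

0.4894


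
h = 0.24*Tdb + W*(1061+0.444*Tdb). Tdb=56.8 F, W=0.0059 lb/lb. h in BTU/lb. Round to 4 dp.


h = 0.24*56.8 + 0.0059*(1061+0.444*56.8) = 20.0407 BTU/lb

20.0407 BTU/lb


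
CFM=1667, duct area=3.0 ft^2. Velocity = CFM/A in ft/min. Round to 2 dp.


V = 1667 / 3.0 = 555.67 ft/min

555.67 ft/min


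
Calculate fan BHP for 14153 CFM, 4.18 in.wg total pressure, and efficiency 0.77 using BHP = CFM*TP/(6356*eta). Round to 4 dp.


BHP = 14153 * 4.18 / (6356 * 0.77) = 12.0879 hp

12.0879 hp


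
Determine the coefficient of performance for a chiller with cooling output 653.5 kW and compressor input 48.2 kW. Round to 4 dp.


COP = 653.5 / 48.2 = 13.5581

13.5581


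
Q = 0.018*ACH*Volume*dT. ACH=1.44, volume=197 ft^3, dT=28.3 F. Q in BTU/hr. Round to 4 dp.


Q = 0.018 * 1.44 * 197 * 28.3 = 144.5066 BTU/hr

144.5066 BTU/hr


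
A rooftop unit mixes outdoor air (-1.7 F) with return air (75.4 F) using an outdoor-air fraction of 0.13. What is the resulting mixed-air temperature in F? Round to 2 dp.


T_mix = 0.13*(-1.7) + 0.87*75.4 = 65.38 F

65.38 F


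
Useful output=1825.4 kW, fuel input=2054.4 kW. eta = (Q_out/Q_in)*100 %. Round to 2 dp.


eta = (1825.4/2054.4)*100 = 88.85 %

88.85 %


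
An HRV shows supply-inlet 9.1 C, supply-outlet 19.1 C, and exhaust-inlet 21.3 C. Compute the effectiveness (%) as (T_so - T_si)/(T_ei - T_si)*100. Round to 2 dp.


eff = (19.1-9.1)/(21.3-9.1)*100 = 81.97 %

81.97 %


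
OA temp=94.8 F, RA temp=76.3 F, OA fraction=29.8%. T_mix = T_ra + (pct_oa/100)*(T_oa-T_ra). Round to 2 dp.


T_mix = 76.3 + (29.8/100)*(94.8-76.3) = 81.81 F

81.81 F


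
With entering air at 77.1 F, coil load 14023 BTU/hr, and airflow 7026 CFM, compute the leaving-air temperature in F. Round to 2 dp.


dT = 14023/(1.08*7026) = 1.8480
T_leave = 77.1 - 1.8480 = 75.25 F

75.25 F


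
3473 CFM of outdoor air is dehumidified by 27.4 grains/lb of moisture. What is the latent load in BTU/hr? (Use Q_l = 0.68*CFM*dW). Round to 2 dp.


Q = 0.68 * 3473 * 27.4 = 64708.94 BTU/hr

64708.94 BTU/hr


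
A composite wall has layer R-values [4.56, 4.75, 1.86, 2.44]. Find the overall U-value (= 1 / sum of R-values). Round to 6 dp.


R_total = 4.56 + 4.75 + 1.86 + 2.44 = 13.61
U = 1/13.61 = 0.073475

0.073475


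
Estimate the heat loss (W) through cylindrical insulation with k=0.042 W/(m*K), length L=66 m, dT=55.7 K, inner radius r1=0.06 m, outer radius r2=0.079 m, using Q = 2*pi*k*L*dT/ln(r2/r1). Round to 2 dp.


Q = 2*pi*0.042*66*55.7/ln(0.079/0.06) = 3526.41 W

3526.41 W


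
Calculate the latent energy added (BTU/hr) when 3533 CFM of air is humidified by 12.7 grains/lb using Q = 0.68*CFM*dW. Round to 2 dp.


Q = 0.68 * 3533 * 12.7 = 30510.99 BTU/hr

30510.99 BTU/hr


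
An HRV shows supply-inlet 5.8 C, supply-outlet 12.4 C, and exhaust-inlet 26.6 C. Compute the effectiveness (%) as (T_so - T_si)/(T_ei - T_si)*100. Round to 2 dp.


eff = (12.4-5.8)/(26.6-5.8)*100 = 31.73 %

31.73 %


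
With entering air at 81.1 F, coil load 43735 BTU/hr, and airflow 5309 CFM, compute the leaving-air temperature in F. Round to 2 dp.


dT = 43735/(1.08*5309) = 7.6277
T_leave = 81.1 - 7.6277 = 73.47 F

73.47 F


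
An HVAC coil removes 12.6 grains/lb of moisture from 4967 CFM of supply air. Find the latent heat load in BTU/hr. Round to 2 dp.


Q = 0.68 * 4967 * 12.6 = 42557.26 BTU/hr

42557.26 BTU/hr


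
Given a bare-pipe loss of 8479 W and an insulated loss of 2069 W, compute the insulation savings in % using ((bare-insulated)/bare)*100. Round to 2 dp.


Savings = ((8479-2069)/8479)*100 = 75.60 %

75.60 %


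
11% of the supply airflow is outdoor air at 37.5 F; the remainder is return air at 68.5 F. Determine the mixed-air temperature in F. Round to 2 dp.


T_mix = 0.11*37.5 + 0.89*68.5 = 65.09 F

65.09 F


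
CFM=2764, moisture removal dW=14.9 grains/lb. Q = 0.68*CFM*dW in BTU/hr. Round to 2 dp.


Q = 0.68 * 2764 * 14.9 = 28004.85 BTU/hr

28004.85 BTU/hr


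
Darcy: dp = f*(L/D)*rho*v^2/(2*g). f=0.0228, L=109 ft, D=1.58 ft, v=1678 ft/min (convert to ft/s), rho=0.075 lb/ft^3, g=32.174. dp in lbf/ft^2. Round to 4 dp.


v_fps = 1678/60 = 27.9667 ft/s
dp = 0.0228*(109/1.58)*0.075*27.9667^2/(2*32.174) = 1.4339 lbf/ft^2

1.4339 lbf/ft^2


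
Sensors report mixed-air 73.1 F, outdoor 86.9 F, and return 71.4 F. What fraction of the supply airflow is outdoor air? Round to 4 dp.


frac = (73.1 - 71.4) / (86.9 - 71.4) = 0.1097

0.1097


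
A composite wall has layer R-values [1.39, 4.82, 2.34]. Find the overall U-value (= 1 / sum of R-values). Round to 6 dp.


R_total = 1.39 + 4.82 + 2.34 = 8.55
U = 1/8.55 = 0.116959

0.116959


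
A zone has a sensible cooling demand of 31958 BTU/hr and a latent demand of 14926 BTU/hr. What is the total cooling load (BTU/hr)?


Qt = 31958 + 14926 = 46884 BTU/hr

46884 BTU/hr


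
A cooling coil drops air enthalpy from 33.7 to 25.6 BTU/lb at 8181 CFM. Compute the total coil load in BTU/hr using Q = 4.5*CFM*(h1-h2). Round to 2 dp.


Q = 4.5 * 8181 * (33.7 - 25.6) = 298197.45 BTU/hr

298197.45 BTU/hr


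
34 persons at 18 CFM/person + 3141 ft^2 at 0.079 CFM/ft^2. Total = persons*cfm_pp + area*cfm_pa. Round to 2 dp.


Total = 34*18 + 3141*0.079 = 860.14 CFM

860.14 CFM


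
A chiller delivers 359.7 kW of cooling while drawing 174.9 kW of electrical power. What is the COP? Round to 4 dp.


COP = 359.7 / 174.9 = 2.0566

2.0566


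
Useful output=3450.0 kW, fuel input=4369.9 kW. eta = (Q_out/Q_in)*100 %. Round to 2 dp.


eta = (3450.0/4369.9)*100 = 78.95 %

78.95 %


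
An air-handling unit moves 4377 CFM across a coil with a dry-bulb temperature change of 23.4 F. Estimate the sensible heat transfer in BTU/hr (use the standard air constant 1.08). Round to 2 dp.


Q = 1.08 * 4377 * 23.4 = 110615.54 BTU/hr

110615.54 BTU/hr


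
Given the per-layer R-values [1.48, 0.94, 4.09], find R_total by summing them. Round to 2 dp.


R_total = 1.48 + 0.94 + 4.09 = 6.51

6.51


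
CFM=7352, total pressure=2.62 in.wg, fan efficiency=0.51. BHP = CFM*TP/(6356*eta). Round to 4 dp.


BHP = 7352 * 2.62 / (6356 * 0.51) = 5.9423 hp

5.9423 hp


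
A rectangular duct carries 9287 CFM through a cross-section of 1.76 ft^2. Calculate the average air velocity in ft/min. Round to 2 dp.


V = 9287 / 1.76 = 5276.70 ft/min

5276.70 ft/min


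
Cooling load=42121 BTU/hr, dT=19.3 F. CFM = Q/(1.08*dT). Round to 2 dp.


CFM = 42121 / (1.08 * 19.3) = 2020.77

2020.77 CFM


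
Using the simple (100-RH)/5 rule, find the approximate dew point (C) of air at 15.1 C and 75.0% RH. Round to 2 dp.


Td = 15.1 - (100-75.0)/5 = 10.10 C

10.10 C


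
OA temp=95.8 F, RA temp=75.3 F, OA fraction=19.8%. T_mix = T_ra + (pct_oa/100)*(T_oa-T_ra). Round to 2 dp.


T_mix = 75.3 + (19.8/100)*(95.8-75.3) = 79.36 F

79.36 F


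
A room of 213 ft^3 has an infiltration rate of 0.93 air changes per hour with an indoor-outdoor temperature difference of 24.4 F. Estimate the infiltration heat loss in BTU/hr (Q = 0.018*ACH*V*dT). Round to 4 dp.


Q = 0.018 * 0.93 * 213 * 24.4 = 87.0011 BTU/hr

87.0011 BTU/hr


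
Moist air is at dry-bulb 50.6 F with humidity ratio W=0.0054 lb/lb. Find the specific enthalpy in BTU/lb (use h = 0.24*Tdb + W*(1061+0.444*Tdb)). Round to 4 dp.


h = 0.24*50.6 + 0.0054*(1061+0.444*50.6) = 17.9947 BTU/lb

17.9947 BTU/lb


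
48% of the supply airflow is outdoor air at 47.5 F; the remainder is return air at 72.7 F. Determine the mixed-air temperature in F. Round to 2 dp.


T_mix = 0.48*47.5 + 0.52*72.7 = 60.60 F

60.60 F


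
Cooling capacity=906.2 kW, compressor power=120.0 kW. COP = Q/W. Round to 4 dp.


COP = 906.2 / 120.0 = 7.5517

7.5517


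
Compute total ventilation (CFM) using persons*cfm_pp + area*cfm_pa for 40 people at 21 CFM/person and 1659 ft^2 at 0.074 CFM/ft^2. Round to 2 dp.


Total = 40*21 + 1659*0.074 = 962.77 CFM

962.77 CFM


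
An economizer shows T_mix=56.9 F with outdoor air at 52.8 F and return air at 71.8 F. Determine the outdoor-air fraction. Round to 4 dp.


frac = (56.9 - 71.8) / (52.8 - 71.8) = 0.7842

0.7842


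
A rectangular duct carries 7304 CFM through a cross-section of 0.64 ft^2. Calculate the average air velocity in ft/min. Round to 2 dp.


V = 7304 / 0.64 = 11412.50 ft/min

11412.50 ft/min


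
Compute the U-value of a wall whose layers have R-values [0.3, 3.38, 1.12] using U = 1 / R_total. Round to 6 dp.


R_total = 0.3 + 3.38 + 1.12 = 4.80
U = 1/4.80 = 0.208333

0.208333


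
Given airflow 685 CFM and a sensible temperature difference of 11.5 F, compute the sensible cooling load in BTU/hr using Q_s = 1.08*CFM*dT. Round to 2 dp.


Q = 1.08 * 685 * 11.5 = 8507.70 BTU/hr

8507.70 BTU/hr


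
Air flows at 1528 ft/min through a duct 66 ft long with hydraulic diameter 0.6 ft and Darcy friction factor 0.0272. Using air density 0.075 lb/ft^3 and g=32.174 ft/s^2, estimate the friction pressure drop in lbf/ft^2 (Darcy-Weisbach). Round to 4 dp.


v_fps = 1528/60 = 25.4667 ft/s
dp = 0.0272*(66/0.6)*0.075*25.4667^2/(2*32.174) = 2.2617 lbf/ft^2

2.2617 lbf/ft^2


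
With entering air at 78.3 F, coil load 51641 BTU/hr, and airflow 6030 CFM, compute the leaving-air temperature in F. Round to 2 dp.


dT = 51641/(1.08*6030) = 7.9296
T_leave = 78.3 - 7.9296 = 70.37 F

70.37 F


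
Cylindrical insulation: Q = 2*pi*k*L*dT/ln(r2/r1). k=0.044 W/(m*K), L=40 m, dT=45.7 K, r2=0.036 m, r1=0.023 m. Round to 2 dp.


Q = 2*pi*0.044*40*45.7/ln(0.036/0.023) = 1127.99 W

1127.99 W


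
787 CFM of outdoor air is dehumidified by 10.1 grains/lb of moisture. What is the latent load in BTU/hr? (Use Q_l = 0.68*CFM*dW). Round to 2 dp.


Q = 0.68 * 787 * 10.1 = 5405.12 BTU/hr

5405.12 BTU/hr


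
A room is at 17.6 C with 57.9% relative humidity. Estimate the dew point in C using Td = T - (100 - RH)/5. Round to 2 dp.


Td = 17.6 - (100-57.9)/5 = 9.18 C

9.18 C


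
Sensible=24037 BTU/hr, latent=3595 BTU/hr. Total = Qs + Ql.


Qt = 24037 + 3595 = 27632 BTU/hr

27632 BTU/hr


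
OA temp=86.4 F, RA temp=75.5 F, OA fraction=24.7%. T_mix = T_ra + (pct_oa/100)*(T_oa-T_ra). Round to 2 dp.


T_mix = 75.5 + (24.7/100)*(86.4-75.5) = 78.19 F

78.19 F


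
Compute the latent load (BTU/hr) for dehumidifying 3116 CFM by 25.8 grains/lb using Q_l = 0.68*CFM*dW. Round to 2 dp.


Q = 0.68 * 3116 * 25.8 = 54667.10 BTU/hr

54667.10 BTU/hr


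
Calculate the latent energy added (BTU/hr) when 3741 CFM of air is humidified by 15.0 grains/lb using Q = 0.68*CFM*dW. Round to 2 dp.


Q = 0.68 * 3741 * 15.0 = 38158.20 BTU/hr

38158.20 BTU/hr


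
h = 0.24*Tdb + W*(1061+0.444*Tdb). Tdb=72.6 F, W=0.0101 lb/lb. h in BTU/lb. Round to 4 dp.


h = 0.24*72.6 + 0.0101*(1061+0.444*72.6) = 28.4657 BTU/lb

28.4657 BTU/lb


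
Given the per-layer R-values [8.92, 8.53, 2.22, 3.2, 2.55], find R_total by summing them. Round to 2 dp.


R_total = 8.92 + 8.53 + 2.22 + 3.2 + 2.55 = 25.42

25.42


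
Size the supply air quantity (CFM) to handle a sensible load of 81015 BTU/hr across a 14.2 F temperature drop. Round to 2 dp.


CFM = 81015 / (1.08 * 14.2) = 5282.67

5282.67 CFM


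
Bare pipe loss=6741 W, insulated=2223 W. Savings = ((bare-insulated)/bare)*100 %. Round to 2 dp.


Savings = ((6741-2223)/6741)*100 = 67.02 %

67.02 %


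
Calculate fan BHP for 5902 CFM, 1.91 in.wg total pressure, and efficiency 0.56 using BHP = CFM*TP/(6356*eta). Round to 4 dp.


BHP = 5902 * 1.91 / (6356 * 0.56) = 3.1671 hp

3.1671 hp


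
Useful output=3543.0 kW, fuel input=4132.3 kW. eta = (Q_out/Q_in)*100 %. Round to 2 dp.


eta = (3543.0/4132.3)*100 = 85.74 %

85.74 %


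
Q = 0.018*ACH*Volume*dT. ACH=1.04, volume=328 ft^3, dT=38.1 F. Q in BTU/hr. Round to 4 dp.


Q = 0.018 * 1.04 * 328 * 38.1 = 233.9401 BTU/hr

233.9401 BTU/hr


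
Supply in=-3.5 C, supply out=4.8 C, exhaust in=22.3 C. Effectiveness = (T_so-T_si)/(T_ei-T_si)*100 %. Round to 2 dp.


eff = (4.8-(-3.5))/(22.3-(-3.5))*100 = 32.17 %

32.17 %


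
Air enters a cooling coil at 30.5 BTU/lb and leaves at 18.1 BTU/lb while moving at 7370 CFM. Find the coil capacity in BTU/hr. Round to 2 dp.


Q = 4.5 * 7370 * (30.5 - 18.1) = 411246.00 BTU/hr

411246.00 BTU/hr


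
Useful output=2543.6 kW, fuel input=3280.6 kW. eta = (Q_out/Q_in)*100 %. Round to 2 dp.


eta = (2543.6/3280.6)*100 = 77.53 %

77.53 %


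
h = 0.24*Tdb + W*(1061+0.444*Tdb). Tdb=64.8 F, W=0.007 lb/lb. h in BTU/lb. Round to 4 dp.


h = 0.24*64.8 + 0.007*(1061+0.444*64.8) = 23.1804 BTU/lb

23.1804 BTU/lb


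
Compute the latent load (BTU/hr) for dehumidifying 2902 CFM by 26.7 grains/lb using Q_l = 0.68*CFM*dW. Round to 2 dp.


Q = 0.68 * 2902 * 26.7 = 52688.71 BTU/hr

52688.71 BTU/hr


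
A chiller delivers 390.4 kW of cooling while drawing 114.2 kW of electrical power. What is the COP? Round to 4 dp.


COP = 390.4 / 114.2 = 3.4186

3.4186


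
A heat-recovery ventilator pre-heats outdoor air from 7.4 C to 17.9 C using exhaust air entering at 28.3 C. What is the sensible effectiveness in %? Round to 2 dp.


eff = (17.9-7.4)/(28.3-7.4)*100 = 50.24 %

50.24 %


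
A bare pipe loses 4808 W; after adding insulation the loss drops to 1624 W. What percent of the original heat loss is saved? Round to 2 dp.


Savings = ((4808-1624)/4808)*100 = 66.22 %

66.22 %


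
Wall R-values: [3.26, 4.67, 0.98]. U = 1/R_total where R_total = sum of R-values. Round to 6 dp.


R_total = 3.26 + 4.67 + 0.98 = 8.91
U = 1/8.91 = 0.112233

0.112233


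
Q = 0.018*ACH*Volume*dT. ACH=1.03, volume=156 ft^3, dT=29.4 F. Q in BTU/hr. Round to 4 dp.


Q = 0.018 * 1.03 * 156 * 29.4 = 85.0319 BTU/hr

85.0319 BTU/hr


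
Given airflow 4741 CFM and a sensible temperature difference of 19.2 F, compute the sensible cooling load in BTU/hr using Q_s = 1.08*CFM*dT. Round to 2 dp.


Q = 1.08 * 4741 * 19.2 = 98309.38 BTU/hr

98309.38 BTU/hr


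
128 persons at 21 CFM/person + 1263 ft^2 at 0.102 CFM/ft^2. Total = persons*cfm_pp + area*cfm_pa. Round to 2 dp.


Total = 128*21 + 1263*0.102 = 2816.83 CFM

2816.83 CFM


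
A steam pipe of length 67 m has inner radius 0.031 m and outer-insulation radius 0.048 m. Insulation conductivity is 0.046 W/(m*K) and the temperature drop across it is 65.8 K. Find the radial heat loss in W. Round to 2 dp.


Q = 2*pi*0.046*67*65.8/ln(0.048/0.031) = 2914.37 W

2914.37 W


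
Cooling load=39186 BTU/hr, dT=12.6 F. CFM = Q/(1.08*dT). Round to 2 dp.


CFM = 39186 / (1.08 * 12.6) = 2879.63

2879.63 CFM


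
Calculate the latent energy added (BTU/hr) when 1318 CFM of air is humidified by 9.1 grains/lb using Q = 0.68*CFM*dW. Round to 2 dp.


Q = 0.68 * 1318 * 9.1 = 8155.78 BTU/hr

8155.78 BTU/hr


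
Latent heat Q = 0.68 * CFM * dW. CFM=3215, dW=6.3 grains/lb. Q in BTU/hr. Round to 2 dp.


Q = 0.68 * 3215 * 6.3 = 13773.06 BTU/hr

13773.06 BTU/hr


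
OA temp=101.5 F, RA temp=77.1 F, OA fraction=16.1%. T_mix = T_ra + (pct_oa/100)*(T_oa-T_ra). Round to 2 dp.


T_mix = 77.1 + (16.1/100)*(101.5-77.1) = 81.03 F

81.03 F


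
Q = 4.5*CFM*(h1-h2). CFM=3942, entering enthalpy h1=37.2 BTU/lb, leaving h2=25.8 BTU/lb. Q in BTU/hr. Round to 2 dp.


Q = 4.5 * 3942 * (37.2 - 25.8) = 202224.60 BTU/hr

202224.60 BTU/hr


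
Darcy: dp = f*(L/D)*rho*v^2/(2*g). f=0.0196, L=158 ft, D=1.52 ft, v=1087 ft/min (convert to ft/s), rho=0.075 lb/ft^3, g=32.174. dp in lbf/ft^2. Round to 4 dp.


v_fps = 1087/60 = 18.1167 ft/s
dp = 0.0196*(158/1.52)*0.075*18.1167^2/(2*32.174) = 0.7794 lbf/ft^2

0.7794 lbf/ft^2


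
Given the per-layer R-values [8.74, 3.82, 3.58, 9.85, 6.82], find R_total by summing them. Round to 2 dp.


R_total = 8.74 + 3.82 + 3.58 + 9.85 + 6.82 = 32.81

32.81


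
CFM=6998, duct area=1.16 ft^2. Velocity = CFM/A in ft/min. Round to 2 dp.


V = 6998 / 1.16 = 6032.76 ft/min

6032.76 ft/min


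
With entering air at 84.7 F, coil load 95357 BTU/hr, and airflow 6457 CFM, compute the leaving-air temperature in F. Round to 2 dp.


dT = 95357/(1.08*6457) = 13.6741
T_leave = 84.7 - 13.6741 = 71.03 F

71.03 F


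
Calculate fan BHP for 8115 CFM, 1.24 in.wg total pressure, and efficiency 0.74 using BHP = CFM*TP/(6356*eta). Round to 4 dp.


BHP = 8115 * 1.24 / (6356 * 0.74) = 2.1394 hp

2.1394 hp


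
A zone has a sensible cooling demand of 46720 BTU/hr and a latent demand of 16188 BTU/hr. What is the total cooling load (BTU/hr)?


Qt = 46720 + 16188 = 62908 BTU/hr

62908 BTU/hr


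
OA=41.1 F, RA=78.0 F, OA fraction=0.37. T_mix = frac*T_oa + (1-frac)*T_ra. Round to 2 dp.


T_mix = 0.37*41.1 + 0.63*78.0 = 64.35 F

64.35 F


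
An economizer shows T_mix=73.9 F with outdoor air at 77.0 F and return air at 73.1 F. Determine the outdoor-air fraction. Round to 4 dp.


frac = (73.9 - 73.1) / (77.0 - 73.1) = 0.2051

0.2051


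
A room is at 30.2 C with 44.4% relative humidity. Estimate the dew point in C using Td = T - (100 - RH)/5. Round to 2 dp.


Td = 30.2 - (100-44.4)/5 = 19.08 C

19.08 C


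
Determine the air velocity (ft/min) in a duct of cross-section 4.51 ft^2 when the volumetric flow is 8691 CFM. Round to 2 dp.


V = 8691 / 4.51 = 1927.05 ft/min

1927.05 ft/min


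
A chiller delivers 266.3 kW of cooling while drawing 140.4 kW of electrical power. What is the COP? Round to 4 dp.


COP = 266.3 / 140.4 = 1.8967

1.8967


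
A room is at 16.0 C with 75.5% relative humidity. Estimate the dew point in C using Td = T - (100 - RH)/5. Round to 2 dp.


Td = 16.0 - (100-75.5)/5 = 11.10 C

11.10 C


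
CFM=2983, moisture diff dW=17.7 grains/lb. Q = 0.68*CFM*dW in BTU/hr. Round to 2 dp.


Q = 0.68 * 2983 * 17.7 = 35903.39 BTU/hr

35903.39 BTU/hr


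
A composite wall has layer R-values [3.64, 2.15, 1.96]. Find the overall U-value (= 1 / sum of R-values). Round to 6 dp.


R_total = 3.64 + 2.15 + 1.96 = 7.75
U = 1/7.75 = 0.129032

0.129032


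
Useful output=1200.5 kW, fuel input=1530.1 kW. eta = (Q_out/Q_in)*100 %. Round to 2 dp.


eta = (1200.5/1530.1)*100 = 78.46 %

78.46 %


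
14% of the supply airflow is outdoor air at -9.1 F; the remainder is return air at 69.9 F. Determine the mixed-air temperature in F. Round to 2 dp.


T_mix = 0.14*(-9.1) + 0.86*69.9 = 58.84 F

58.84 F


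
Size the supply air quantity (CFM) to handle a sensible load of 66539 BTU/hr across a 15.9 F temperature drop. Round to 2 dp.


CFM = 66539 / (1.08 * 15.9) = 3874.85

3874.85 CFM


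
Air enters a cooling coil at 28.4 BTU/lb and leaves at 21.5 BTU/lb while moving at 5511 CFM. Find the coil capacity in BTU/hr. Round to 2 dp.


Q = 4.5 * 5511 * (28.4 - 21.5) = 171116.55 BTU/hr

171116.55 BTU/hr


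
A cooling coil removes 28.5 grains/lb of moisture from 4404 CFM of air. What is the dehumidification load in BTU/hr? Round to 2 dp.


Q = 0.68 * 4404 * 28.5 = 85349.52 BTU/hr

85349.52 BTU/hr


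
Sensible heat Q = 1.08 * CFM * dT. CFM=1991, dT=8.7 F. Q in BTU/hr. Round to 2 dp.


Q = 1.08 * 1991 * 8.7 = 18707.44 BTU/hr

18707.44 BTU/hr


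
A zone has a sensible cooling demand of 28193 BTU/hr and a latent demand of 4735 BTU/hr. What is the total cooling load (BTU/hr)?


Qt = 28193 + 4735 = 32928 BTU/hr

32928 BTU/hr


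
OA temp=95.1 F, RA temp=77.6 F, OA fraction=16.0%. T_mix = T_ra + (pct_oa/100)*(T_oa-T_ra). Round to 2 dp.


T_mix = 77.6 + (16.0/100)*(95.1-77.6) = 80.40 F

80.40 F


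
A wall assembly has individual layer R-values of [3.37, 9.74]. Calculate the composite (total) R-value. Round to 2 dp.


R_total = 3.37 + 9.74 = 13.11

13.11


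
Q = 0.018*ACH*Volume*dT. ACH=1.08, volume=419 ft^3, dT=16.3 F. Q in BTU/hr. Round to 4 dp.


Q = 0.018 * 1.08 * 419 * 16.3 = 132.7694 BTU/hr

132.7694 BTU/hr


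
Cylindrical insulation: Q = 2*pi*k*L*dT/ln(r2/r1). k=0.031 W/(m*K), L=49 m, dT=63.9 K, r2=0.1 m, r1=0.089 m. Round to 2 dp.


Q = 2*pi*0.031*49*63.9/ln(0.1/0.089) = 5233.43 W

5233.43 W


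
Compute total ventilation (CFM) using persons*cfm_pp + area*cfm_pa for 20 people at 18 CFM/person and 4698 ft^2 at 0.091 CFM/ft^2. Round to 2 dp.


Total = 20*18 + 4698*0.091 = 787.52 CFM

787.52 CFM


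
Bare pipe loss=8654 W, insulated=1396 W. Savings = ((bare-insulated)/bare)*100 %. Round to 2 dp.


Savings = ((8654-1396)/8654)*100 = 83.87 %

83.87 %


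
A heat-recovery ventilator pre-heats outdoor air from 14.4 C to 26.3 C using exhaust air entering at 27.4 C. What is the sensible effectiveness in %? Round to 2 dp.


eff = (26.3-14.4)/(27.4-14.4)*100 = 91.54 %

91.54 %


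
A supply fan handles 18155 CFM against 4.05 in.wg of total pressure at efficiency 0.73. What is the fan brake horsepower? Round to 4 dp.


BHP = 18155 * 4.05 / (6356 * 0.73) = 15.8469 hp

15.8469 hp


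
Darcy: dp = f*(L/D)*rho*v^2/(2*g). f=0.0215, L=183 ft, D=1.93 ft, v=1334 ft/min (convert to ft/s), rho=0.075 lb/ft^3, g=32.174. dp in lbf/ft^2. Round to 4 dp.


v_fps = 1334/60 = 22.2333 ft/s
dp = 0.0215*(183/1.93)*0.075*22.2333^2/(2*32.174) = 1.1745 lbf/ft^2

1.1745 lbf/ft^2


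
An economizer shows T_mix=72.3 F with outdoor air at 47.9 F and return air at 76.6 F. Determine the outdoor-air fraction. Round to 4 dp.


frac = (72.3 - 76.6) / (47.9 - 76.6) = 0.1498

0.1498


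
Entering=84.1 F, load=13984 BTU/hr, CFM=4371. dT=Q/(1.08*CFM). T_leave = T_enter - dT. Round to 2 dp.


dT = 13984/(1.08*4371) = 2.9623
T_leave = 84.1 - 2.9623 = 81.14 F

81.14 F
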